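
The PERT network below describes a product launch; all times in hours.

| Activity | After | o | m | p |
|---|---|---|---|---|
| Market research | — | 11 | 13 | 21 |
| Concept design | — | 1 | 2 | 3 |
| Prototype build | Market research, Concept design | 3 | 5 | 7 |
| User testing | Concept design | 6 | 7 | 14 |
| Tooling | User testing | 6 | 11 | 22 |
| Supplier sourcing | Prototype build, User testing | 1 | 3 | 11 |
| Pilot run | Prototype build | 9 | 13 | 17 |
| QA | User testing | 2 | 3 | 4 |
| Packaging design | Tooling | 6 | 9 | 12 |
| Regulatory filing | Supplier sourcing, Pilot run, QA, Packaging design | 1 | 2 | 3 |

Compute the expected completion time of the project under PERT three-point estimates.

34 hours

te_Market research = (11 + 4·13 + 21)/6 = 84/6 = 14
te_Concept design = (1 + 4·2 + 3)/6 = 12/6 = 2
te_Prototype build = (3 + 4·5 + 7)/6 = 30/6 = 5
te_User testing = (6 + 4·7 + 14)/6 = 48/6 = 8
te_Tooling = (6 + 4·11 + 22)/6 = 72/6 = 12
te_Supplier sourcing = (1 + 4·3 + 11)/6 = 24/6 = 4
te_Pilot run = (9 + 4·13 + 17)/6 = 78/6 = 13
te_QA = (2 + 4·3 + 4)/6 = 18/6 = 3
te_Packaging design = (6 + 4·9 + 12)/6 = 54/6 = 9
te_Regulatory filing = (1 + 4·2 + 3)/6 = 12/6 = 2

Forward pass:
ES_Market research = 0; EF_Market research = 14
ES_Concept design = 0; EF_Concept design = 2
ES_Prototype build = max(EF_Market research=14, EF_Concept design=2) = 14; EF_Prototype build = 14+5 = 19
ES_User testing = 2; EF_User testing = 2+8 = 10
ES_Tooling = 10; EF_Tooling = 10+12 = 22
ES_Supplier sourcing = max(EF_Prototype build=19, EF_User testing=10) = 19; EF_Supplier sourcing = 19+4 = 23
ES_Pilot run = 19; EF_Pilot run = 19+13 = 32
ES_QA = 10; EF_QA = 10+3 = 13
ES_Packaging design = 22; EF_Packaging design = 22+9 = 31
ES_Regulatory filing = max(EF_Supplier sourcing=23, EF_Pilot run=32, EF_QA=13, EF_Packaging design=31) = 32; EF_Regulatory filing = 32+2 = 34
Expected project duration μ = 34 hours. Critical path: Market research → Prototype build → Pilot run → Regulatory filing.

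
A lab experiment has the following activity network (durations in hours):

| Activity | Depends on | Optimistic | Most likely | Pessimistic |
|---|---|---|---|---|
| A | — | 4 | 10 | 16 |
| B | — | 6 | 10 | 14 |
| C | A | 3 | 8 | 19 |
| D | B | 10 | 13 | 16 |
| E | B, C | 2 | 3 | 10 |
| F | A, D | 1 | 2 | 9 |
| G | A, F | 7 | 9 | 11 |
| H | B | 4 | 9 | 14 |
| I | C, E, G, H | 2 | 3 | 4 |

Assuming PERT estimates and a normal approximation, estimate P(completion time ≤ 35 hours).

0.092

te_A = (4 + 4·10 + 16)/6 = 60/6 = 10; σ²_A = ((16−4)/6)² = 4.000
te_B = (6 + 4·10 + 14)/6 = 60/6 = 10; σ²_B = ((14−6)/6)² = 1.778
te_C = (3 + 4·8 + 19)/6 = 54/6 = 9; σ²_C = ((19−3)/6)² = 7.111
te_D = (10 + 4·13 + 16)/6 = 78/6 = 13; σ²_D = ((16−10)/6)² = 1.000
te_E = (2 + 4·3 + 10)/6 = 24/6 = 4; σ²_E = ((10−2)/6)² = 1.778
te_F = (1 + 4·2 + 9)/6 = 18/6 = 3; σ²_F = ((9−1)/6)² = 1.778
te_G = (7 + 4·9 + 11)/6 = 54/6 = 9; σ²_G = ((11−7)/6)² = 0.444
te_H = (4 + 4·9 + 14)/6 = 54/6 = 9; σ²_H = ((14−4)/6)² = 2.778
te_I = (2 + 4·3 + 4)/6 = 18/6 = 3; σ²_I = ((4−2)/6)² = 0.111

Forward pass:
ES_A = 0; EF_A = 10
ES_B = 0; EF_B = 10
ES_C = 10; EF_C = 10+9 = 19
ES_D = 10; EF_D = 10+13 = 23
ES_E = max(EF_B=10, EF_C=19) = 19; EF_E = 19+4 = 23
ES_F = max(EF_A=10, EF_D=23) = 23; EF_F = 23+3 = 26
ES_G = max(EF_A=10, EF_F=26) = 26; EF_G = 26+9 = 35
ES_H = 10; EF_H = 10+9 = 19
ES_I = max(EF_C=19, EF_E=23, EF_G=35, EF_H=19) = 35; EF_I = 35+3 = 38
Expected project duration μ = 38 hours. Critical path: B → D → F → G → I.

Variance along critical path = 1.778 + 1.000 + 1.778 + 0.444 + 0.111 = 5.111; σ = √5.111 = 2.261 hours.
Z = (35 − 38) / 2.261 = -1.327
P(T ≤ 35) = Φ(-1.327) ≈ 0.092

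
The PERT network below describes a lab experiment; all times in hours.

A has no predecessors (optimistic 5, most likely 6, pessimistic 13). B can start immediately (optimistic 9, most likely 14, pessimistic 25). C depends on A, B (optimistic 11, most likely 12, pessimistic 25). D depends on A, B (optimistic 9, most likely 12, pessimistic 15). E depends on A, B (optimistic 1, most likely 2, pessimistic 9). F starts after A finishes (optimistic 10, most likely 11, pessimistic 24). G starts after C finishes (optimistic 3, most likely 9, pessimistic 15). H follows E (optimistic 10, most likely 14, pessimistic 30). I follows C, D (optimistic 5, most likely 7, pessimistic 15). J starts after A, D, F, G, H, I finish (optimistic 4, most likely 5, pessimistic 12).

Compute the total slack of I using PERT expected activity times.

1 hours

te_A = (5 + 4·6 + 13)/6 = 42/6 = 7
te_B = (9 + 4·14 + 25)/6 = 90/6 = 15
te_C = (11 + 4·12 + 25)/6 = 84/6 = 14
te_D = (9 + 4·12 + 15)/6 = 72/6 = 12
te_E = (1 + 4·2 + 9)/6 = 18/6 = 3
te_F = (10 + 4·11 + 24)/6 = 78/6 = 13
te_G = (3 + 4·9 + 15)/6 = 54/6 = 9
te_H = (10 + 4·14 + 30)/6 = 96/6 = 16
te_I = (5 + 4·7 + 15)/6 = 48/6 = 8
te_J = (4 + 4·5 + 12)/6 = 36/6 = 6

Forward pass:
ES_A = 0; EF_A = 7
ES_B = 0; EF_B = 15
ES_C = max(EF_A=7, EF_B=15) = 15; EF_C = 15+14 = 29
ES_D = max(EF_A=7, EF_B=15) = 15; EF_D = 15+12 = 27
ES_E = max(EF_A=7, EF_B=15) = 15; EF_E = 15+3 = 18
ES_F = 7; EF_F = 7+13 = 20
ES_G = 29; EF_G = 29+9 = 38
ES_H = 18; EF_H = 18+16 = 34
ES_I = max(EF_C=29, EF_D=27) = 29; EF_I = 29+8 = 37
ES_J = max(EF_A=7, EF_D=27, EF_F=20, EF_G=38, EF_H=34, EF_I=37) = 38; EF_J = 38+6 = 44
Expected project duration μ = 44 hours. Critical path: B → C → G → J.

Backward pass:
LF_J = 44; LS_J = 44−6 = 38
LF_I = LS_J = 38; LS_I = 38−8 = 30
LF_H = LS_J = 38; LS_H = 38−16 = 22
LF_G = LS_J = 38; LS_G = 38−9 = 29
LF_F = LS_J = 38; LS_F = 38−13 = 25
LF_E = LS_H = 22; LS_E = 22−3 = 19
LF_D = min(LS_I=30, LS_J=38) = 30; LS_D = 30−12 = 18
LF_C = min(LS_G=29, LS_I=30) = 29; LS_C = 29−14 = 15
LF_B = min(LS_C=15, LS_D=18, LS_E=19) = 15; LS_B = 15−15 = 0
LF_A = min(LS_C=15, LS_D=18, LS_E=19, LS_F=25, LS_J=38) = 15; LS_A = 15−7 = 8
Slack_I = LS_I − ES_I = 30 − 29 = 1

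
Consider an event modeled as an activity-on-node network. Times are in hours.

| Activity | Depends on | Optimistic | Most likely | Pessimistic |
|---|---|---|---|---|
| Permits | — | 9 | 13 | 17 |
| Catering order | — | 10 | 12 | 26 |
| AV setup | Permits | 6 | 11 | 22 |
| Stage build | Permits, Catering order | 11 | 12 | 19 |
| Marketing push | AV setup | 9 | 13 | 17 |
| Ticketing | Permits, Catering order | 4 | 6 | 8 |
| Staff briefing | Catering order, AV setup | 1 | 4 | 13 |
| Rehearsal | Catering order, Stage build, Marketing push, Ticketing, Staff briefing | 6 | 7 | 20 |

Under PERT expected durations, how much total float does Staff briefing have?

te_Permits = (9 + 4·13 + 17)/6 = 78/6 = 13
te_Catering order = (10 + 4·12 + 26)/6 = 84/6 = 14
te_AV setup = (6 + 4·11 + 22)/6 = 72/6 = 12
te_Stage build = (11 + 4·12 + 19)/6 = 78/6 = 13
te_Marketing push = (9 + 4·13 + 17)/6 = 78/6 = 13
te_Ticketing = (4 + 4·6 + 8)/6 = 36/6 = 6
te_Staff briefing = (1 + 4·4 + 13)/6 = 30/6 = 5
te_Rehearsal = (6 + 4·7 + 20)/6 = 54/6 = 9

Forward pass:
ES_Permits = 0; EF_Permits = 13
ES_Catering order = 0; EF_Catering order = 14
ES_AV setup = 13; EF_AV setup = 13+12 = 25
ES_Stage build = max(EF_Permits=13, EF_Catering order=14) = 14; EF_Stage build = 14+13 = 27
ES_Marketing push = 25; EF_Marketing push = 25+13 = 38
ES_Ticketing = max(EF_Permits=13, EF_Catering order=14) = 14; EF_Ticketing = 14+6 = 20
ES_Staff briefing = max(EF_Catering order=14, EF_AV setup=25) = 25; EF_Staff briefing = 25+5 = 30
ES_Rehearsal = max(EF_Catering order=14, EF_Stage build=27, EF_Marketing push=38, EF_Ticketing=20, EF_Staff briefing=30) = 38; EF_Rehearsal = 38+9 = 47
Expected project duration μ = 47 hours. Critical path: Permits → AV setup → Marketing push → Rehearsal.

Backward pass:
LF_Rehearsal = 47; LS_Rehearsal = 47−9 = 38
LF_Staff briefing = LS_Rehearsal = 38; LS_Staff briefing = 38−5 = 33
LF_Ticketing = LS_Rehearsal = 38; LS_Ticketing = 38−6 = 32
LF_Marketing push = LS_Rehearsal = 38; LS_Marketing push = 38−13 = 25
LF_Stage build = LS_Rehearsal = 38; LS_Stage build = 38−13 = 25
LF_AV setup = min(LS_Marketing push=25, LS_Staff briefing=33) = 25; LS_AV setup = 25−12 = 13
LF_Catering order = min(LS_Stage build=25, LS_Ticketing=32, LS_Staff briefing=33, LS_Rehearsal=38) = 25; LS_Catering order = 25−14 = 11
LF_Permits = min(LS_AV setup=13, LS_Stage build=25, LS_Ticketing=32) = 13; LS_Permits = 13−13 = 0
Slack_Staff briefing = LS_Staff briefing − ES_Staff briefing = 33 − 25 = 8

8 hours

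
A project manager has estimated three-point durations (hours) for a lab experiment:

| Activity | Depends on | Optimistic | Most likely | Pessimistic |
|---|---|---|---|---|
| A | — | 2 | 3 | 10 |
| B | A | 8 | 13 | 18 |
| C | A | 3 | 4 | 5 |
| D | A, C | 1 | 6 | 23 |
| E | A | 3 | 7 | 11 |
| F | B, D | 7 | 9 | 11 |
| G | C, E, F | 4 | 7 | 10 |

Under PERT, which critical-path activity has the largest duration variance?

B

te_A = (2 + 4·3 + 10)/6 = 24/6 = 4; σ²_A = ((10−2)/6)² = 1.778
te_B = (8 + 4·13 + 18)/6 = 78/6 = 13; σ²_B = ((18−8)/6)² = 2.778
te_C = (3 + 4·4 + 5)/6 = 24/6 = 4; σ²_C = ((5−3)/6)² = 0.111
te_D = (1 + 4·6 + 23)/6 = 48/6 = 8; σ²_D = ((23−1)/6)² = 13.444
te_E = (3 + 4·7 + 11)/6 = 42/6 = 7; σ²_E = ((11−3)/6)² = 1.778
te_F = (7 + 4·9 + 11)/6 = 54/6 = 9; σ²_F = ((11−7)/6)² = 0.444
te_G = (4 + 4·7 + 10)/6 = 42/6 = 7; σ²_G = ((10−4)/6)² = 1.000

Forward pass:
ES_A = 0; EF_A = 4
ES_B = 4; EF_B = 4+13 = 17
ES_C = 4; EF_C = 4+4 = 8
ES_D = max(EF_A=4, EF_C=8) = 8; EF_D = 8+8 = 16
ES_E = 4; EF_E = 4+7 = 11
ES_F = max(EF_B=17, EF_D=16) = 17; EF_F = 17+9 = 26
ES_G = max(EF_C=8, EF_E=11, EF_F=26) = 26; EF_G = 26+7 = 33
Expected project duration μ = 33 hours. Critical path: A → B → F → G.

Variances on critical path: σ²_A=1.778, σ²_B=2.778, σ²_F=0.444, σ²_G=1.000.
Largest is σ²_B = 2.778.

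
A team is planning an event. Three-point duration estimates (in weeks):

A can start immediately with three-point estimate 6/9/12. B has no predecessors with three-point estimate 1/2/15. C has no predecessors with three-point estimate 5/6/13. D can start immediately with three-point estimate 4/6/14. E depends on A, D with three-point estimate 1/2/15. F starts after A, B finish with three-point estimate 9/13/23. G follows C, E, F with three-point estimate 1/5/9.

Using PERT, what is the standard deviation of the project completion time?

te_A = (6 + 4·9 + 12)/6 = 54/6 = 9; σ²_A = ((12−6)/6)² = 1.000
te_B = (1 + 4·2 + 15)/6 = 24/6 = 4; σ²_B = ((15−1)/6)² = 5.444
te_C = (5 + 4·6 + 13)/6 = 42/6 = 7; σ²_C = ((13−5)/6)² = 1.778
te_D = (4 + 4·6 + 14)/6 = 42/6 = 7; σ²_D = ((14−4)/6)² = 2.778
te_E = (1 + 4·2 + 15)/6 = 24/6 = 4; σ²_E = ((15−1)/6)² = 5.444
te_F = (9 + 4·13 + 23)/6 = 84/6 = 14; σ²_F = ((23−9)/6)² = 5.444
te_G = (1 + 4·5 + 9)/6 = 30/6 = 5; σ²_G = ((9−1)/6)² = 1.778

Forward pass:
ES_A = 0; EF_A = 9
ES_B = 0; EF_B = 4
ES_C = 0; EF_C = 7
ES_D = 0; EF_D = 7
ES_E = max(EF_A=9, EF_D=7) = 9; EF_E = 9+4 = 13
ES_F = max(EF_A=9, EF_B=4) = 9; EF_F = 9+14 = 23
ES_G = max(EF_C=7, EF_E=13, EF_F=23) = 23; EF_G = 23+5 = 28
Expected project duration μ = 28 weeks. Critical path: A → F → G.

Variance along critical path = 1.000 + 5.444 + 1.778 = 8.222
σ = √8.222 = 2.867 weeks

2.87 weeks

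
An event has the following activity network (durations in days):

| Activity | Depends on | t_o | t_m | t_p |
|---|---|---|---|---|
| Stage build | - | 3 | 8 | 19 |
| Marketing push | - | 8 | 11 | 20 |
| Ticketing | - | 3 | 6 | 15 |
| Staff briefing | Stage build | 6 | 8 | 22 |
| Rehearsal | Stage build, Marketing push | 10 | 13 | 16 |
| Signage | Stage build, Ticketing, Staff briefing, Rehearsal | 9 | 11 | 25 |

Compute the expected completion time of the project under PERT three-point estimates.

38 days

te_Stage build = (3 + 4·8 + 19)/6 = 54/6 = 9
te_Marketing push = (8 + 4·11 + 20)/6 = 72/6 = 12
te_Ticketing = (3 + 4·6 + 15)/6 = 42/6 = 7
te_Staff briefing = (6 + 4·8 + 22)/6 = 60/6 = 10
te_Rehearsal = (10 + 4·13 + 16)/6 = 78/6 = 13
te_Signage = (9 + 4·11 + 25)/6 = 78/6 = 13

Forward pass:
ES_Stage build = 0; EF_Stage build = 9
ES_Marketing push = 0; EF_Marketing push = 12
ES_Ticketing = 0; EF_Ticketing = 7
ES_Staff briefing = 9; EF_Staff briefing = 9+10 = 19
ES_Rehearsal = max(EF_Stage build=9, EF_Marketing push=12) = 12; EF_Rehearsal = 12+13 = 25
ES_Signage = max(EF_Stage build=9, EF_Ticketing=7, EF_Staff briefing=19, EF_Rehearsal=25) = 25; EF_Signage = 25+13 = 38
Expected project duration μ = 38 days. Critical path: Marketing push → Rehearsal → Signage.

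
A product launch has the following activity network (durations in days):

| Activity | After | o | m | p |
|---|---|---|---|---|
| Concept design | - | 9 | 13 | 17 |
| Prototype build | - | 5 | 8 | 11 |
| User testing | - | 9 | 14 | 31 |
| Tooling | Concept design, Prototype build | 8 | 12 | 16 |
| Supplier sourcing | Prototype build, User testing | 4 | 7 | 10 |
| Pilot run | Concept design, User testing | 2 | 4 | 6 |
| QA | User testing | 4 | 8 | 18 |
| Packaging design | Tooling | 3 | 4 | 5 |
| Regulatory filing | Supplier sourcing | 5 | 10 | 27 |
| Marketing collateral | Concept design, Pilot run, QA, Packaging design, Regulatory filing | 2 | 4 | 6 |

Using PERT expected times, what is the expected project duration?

te_Concept design = (9 + 4·13 + 17)/6 = 78/6 = 13
te_Prototype build = (5 + 4·8 + 11)/6 = 48/6 = 8
te_User testing = (9 + 4·14 + 31)/6 = 96/6 = 16
te_Tooling = (8 + 4·12 + 16)/6 = 72/6 = 12
te_Supplier sourcing = (4 + 4·7 + 10)/6 = 42/6 = 7
te_Pilot run = (2 + 4·4 + 6)/6 = 24/6 = 4
te_QA = (4 + 4·8 + 18)/6 = 54/6 = 9
te_Packaging design = (3 + 4·4 + 5)/6 = 24/6 = 4
te_Regulatory filing = (5 + 4·10 + 27)/6 = 72/6 = 12
te_Marketing collateral = (2 + 4·4 + 6)/6 = 24/6 = 4

Forward pass:
ES_Concept design = 0; EF_Concept design = 13
ES_Prototype build = 0; EF_Prototype build = 8
ES_User testing = 0; EF_User testing = 16
ES_Tooling = max(EF_Concept design=13, EF_Prototype build=8) = 13; EF_Tooling = 13+12 = 25
ES_Supplier sourcing = max(EF_Prototype build=8, EF_User testing=16) = 16; EF_Supplier sourcing = 16+7 = 23
ES_Pilot run = max(EF_Concept design=13, EF_User testing=16) = 16; EF_Pilot run = 16+4 = 20
ES_QA = 16; EF_QA = 16+9 = 25
ES_Packaging design = 25; EF_Packaging design = 25+4 = 29
ES_Regulatory filing = 23; EF_Regulatory filing = 23+12 = 35
ES_Marketing collateral = max(EF_Concept design=13, EF_Pilot run=20, EF_QA=25, EF_Packaging design=29, EF_Regulatory filing=35) = 35; EF_Marketing collateral = 35+4 = 39
Expected project duration μ = 39 days. Critical path: User testing → Supplier sourcing → Regulatory filing → Marketing collateral.

39 days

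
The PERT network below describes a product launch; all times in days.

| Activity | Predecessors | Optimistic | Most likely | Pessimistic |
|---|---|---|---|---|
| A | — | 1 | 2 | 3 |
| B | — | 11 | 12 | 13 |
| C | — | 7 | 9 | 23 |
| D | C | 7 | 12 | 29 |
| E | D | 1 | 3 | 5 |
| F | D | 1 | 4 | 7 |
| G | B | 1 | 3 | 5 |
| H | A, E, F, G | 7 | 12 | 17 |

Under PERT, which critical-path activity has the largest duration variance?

te_A = (1 + 4·2 + 3)/6 = 12/6 = 2; σ²_A = ((3−1)/6)² = 0.111
te_B = (11 + 4·12 + 13)/6 = 72/6 = 12; σ²_B = ((13−11)/6)² = 0.111
te_C = (7 + 4·9 + 23)/6 = 66/6 = 11; σ²_C = ((23−7)/6)² = 7.111
te_D = (7 + 4·12 + 29)/6 = 84/6 = 14; σ²_D = ((29−7)/6)² = 13.444
te_E = (1 + 4·3 + 5)/6 = 18/6 = 3; σ²_E = ((5−1)/6)² = 0.444
te_F = (1 + 4·4 + 7)/6 = 24/6 = 4; σ²_F = ((7−1)/6)² = 1.000
te_G = (1 + 4·3 + 5)/6 = 18/6 = 3; σ²_G = ((5−1)/6)² = 0.444
te_H = (7 + 4·12 + 17)/6 = 72/6 = 12; σ²_H = ((17−7)/6)² = 2.778

Forward pass:
ES_A = 0; EF_A = 2
ES_B = 0; EF_B = 12
ES_C = 0; EF_C = 11
ES_D = 11; EF_D = 11+14 = 25
ES_E = 25; EF_E = 25+3 = 28
ES_F = 25; EF_F = 25+4 = 29
ES_G = 12; EF_G = 12+3 = 15
ES_H = max(EF_A=2, EF_E=28, EF_F=29, EF_G=15) = 29; EF_H = 29+12 = 41
Expected project duration μ = 41 days. Critical path: C → D → F → H.

Variances on critical path: σ²_C=7.111, σ²_D=13.444, σ²_F=1.000, σ²_H=2.778.
Largest is σ²_D = 13.444.

D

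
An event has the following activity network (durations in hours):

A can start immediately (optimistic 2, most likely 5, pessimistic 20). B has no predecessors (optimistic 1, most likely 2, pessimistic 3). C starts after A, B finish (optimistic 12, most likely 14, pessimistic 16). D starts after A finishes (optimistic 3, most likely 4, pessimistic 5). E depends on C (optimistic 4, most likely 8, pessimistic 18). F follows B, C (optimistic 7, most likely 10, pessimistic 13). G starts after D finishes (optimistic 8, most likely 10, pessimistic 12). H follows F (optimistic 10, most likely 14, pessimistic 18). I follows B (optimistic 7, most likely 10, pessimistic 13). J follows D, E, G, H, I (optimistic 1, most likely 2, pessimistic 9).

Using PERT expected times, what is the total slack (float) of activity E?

15 hours

te_A = (2 + 4·5 + 20)/6 = 42/6 = 7
te_B = (1 + 4·2 + 3)/6 = 12/6 = 2
te_C = (12 + 4·14 + 16)/6 = 84/6 = 14
te_D = (3 + 4·4 + 5)/6 = 24/6 = 4
te_E = (4 + 4·8 + 18)/6 = 54/6 = 9
te_F = (7 + 4·10 + 13)/6 = 60/6 = 10
te_G = (8 + 4·10 + 12)/6 = 60/6 = 10
te_H = (10 + 4·14 + 18)/6 = 84/6 = 14
te_I = (7 + 4·10 + 13)/6 = 60/6 = 10
te_J = (1 + 4·2 + 9)/6 = 18/6 = 3

Forward pass:
ES_A = 0; EF_A = 7
ES_B = 0; EF_B = 2
ES_C = max(EF_A=7, EF_B=2) = 7; EF_C = 7+14 = 21
ES_D = 7; EF_D = 7+4 = 11
ES_E = 21; EF_E = 21+9 = 30
ES_F = max(EF_B=2, EF_C=21) = 21; EF_F = 21+10 = 31
ES_G = 11; EF_G = 11+10 = 21
ES_H = 31; EF_H = 31+14 = 45
ES_I = 2; EF_I = 2+10 = 12
ES_J = max(EF_D=11, EF_E=30, EF_G=21, EF_H=45, EF_I=12) = 45; EF_J = 45+3 = 48
Expected project duration μ = 48 hours. Critical path: A → C → F → H → J.

Backward pass:
LF_J = 48; LS_J = 48−3 = 45
LF_I = LS_J = 45; LS_I = 45−10 = 35
LF_H = LS_J = 45; LS_H = 45−14 = 31
LF_G = LS_J = 45; LS_G = 45−10 = 35
LF_F = LS_H = 31; LS_F = 31−10 = 21
LF_E = LS_J = 45; LS_E = 45−9 = 36
LF_D = min(LS_G=35, LS_J=45) = 35; LS_D = 35−4 = 31
LF_C = min(LS_E=36, LS_F=21) = 21; LS_C = 21−14 = 7
LF_B = min(LS_C=7, LS_F=21, LS_I=35) = 7; LS_B = 7−2 = 5
LF_A = min(LS_C=7, LS_D=31) = 7; LS_A = 7−7 = 0
Slack_E = LS_E − ES_E = 36 − 21 = 15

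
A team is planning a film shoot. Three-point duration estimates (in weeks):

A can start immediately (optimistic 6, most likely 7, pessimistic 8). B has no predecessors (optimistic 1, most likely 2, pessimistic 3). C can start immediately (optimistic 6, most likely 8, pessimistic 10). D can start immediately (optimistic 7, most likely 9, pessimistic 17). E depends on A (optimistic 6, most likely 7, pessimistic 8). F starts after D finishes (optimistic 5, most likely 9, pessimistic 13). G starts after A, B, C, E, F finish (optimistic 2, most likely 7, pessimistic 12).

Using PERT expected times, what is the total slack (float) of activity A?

te_A = (6 + 4·7 + 8)/6 = 42/6 = 7
te_B = (1 + 4·2 + 3)/6 = 12/6 = 2
te_C = (6 + 4·8 + 10)/6 = 48/6 = 8
te_D = (7 + 4·9 + 17)/6 = 60/6 = 10
te_E = (6 + 4·7 + 8)/6 = 42/6 = 7
te_F = (5 + 4·9 + 13)/6 = 54/6 = 9
te_G = (2 + 4·7 + 12)/6 = 42/6 = 7

Forward pass:
ES_A = 0; EF_A = 7
ES_B = 0; EF_B = 2
ES_C = 0; EF_C = 8
ES_D = 0; EF_D = 10
ES_E = 7; EF_E = 7+7 = 14
ES_F = 10; EF_F = 10+9 = 19
ES_G = max(EF_A=7, EF_B=2, EF_C=8, EF_E=14, EF_F=19) = 19; EF_G = 19+7 = 26
Expected project duration μ = 26 weeks. Critical path: D → F → G.

Backward pass:
LF_G = 26; LS_G = 26−7 = 19
LF_F = LS_G = 19; LS_F = 19−9 = 10
LF_E = LS_G = 19; LS_E = 19−7 = 12
LF_D = LS_F = 10; LS_D = 10−10 = 0
LF_C = LS_G = 19; LS_C = 19−8 = 11
LF_B = LS_G = 19; LS_B = 19−2 = 17
LF_A = min(LS_E=12, LS_G=19) = 12; LS_A = 12−7 = 5
Slack_A = LS_A − ES_A = 5 − 0 = 5

5 weeks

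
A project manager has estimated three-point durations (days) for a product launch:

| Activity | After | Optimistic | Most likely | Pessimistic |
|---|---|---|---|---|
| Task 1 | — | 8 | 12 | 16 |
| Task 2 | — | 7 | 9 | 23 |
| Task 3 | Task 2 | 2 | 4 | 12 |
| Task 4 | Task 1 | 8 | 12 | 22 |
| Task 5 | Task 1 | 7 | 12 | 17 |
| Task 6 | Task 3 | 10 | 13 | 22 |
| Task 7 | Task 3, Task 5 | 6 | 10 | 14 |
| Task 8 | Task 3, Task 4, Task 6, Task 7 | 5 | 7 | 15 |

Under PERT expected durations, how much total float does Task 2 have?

te_Task 1 = (8 + 4·12 + 16)/6 = 72/6 = 12
te_Task 2 = (7 + 4·9 + 23)/6 = 66/6 = 11
te_Task 3 = (2 + 4·4 + 12)/6 = 30/6 = 5
te_Task 4 = (8 + 4·12 + 22)/6 = 78/6 = 13
te_Task 5 = (7 + 4·12 + 17)/6 = 72/6 = 12
te_Task 6 = (10 + 4·13 + 22)/6 = 84/6 = 14
te_Task 7 = (6 + 4·10 + 14)/6 = 60/6 = 10
te_Task 8 = (5 + 4·7 + 15)/6 = 48/6 = 8

Forward pass:
ES_Task 1 = 0; EF_Task 1 = 12
ES_Task 2 = 0; EF_Task 2 = 11
ES_Task 3 = 11; EF_Task 3 = 11+5 = 16
ES_Task 4 = 12; EF_Task 4 = 12+13 = 25
ES_Task 5 = 12; EF_Task 5 = 12+12 = 24
ES_Task 6 = 16; EF_Task 6 = 16+14 = 30
ES_Task 7 = max(EF_Task 3=16, EF_Task 5=24) = 24; EF_Task 7 = 24+10 = 34
ES_Task 8 = max(EF_Task 3=16, EF_Task 4=25, EF_Task 6=30, EF_Task 7=34) = 34; EF_Task 8 = 34+8 = 42
Expected project duration μ = 42 days. Critical path: Task 1 → Task 5 → Task 7 → Task 8.

Backward pass:
LF_Task 8 = 42; LS_Task 8 = 42−8 = 34
LF_Task 7 = LS_Task 8 = 34; LS_Task 7 = 34−10 = 24
LF_Task 6 = LS_Task 8 = 34; LS_Task 6 = 34−14 = 20
LF_Task 5 = LS_Task 7 = 24; LS_Task 5 = 24−12 = 12
LF_Task 4 = LS_Task 8 = 34; LS_Task 4 = 34−13 = 21
LF_Task 3 = min(LS_Task 6=20, LS_Task 7=24, LS_Task 8=34) = 20; LS_Task 3 = 20−5 = 15
LF_Task 2 = LS_Task 3 = 15; LS_Task 2 = 15−11 = 4
LF_Task 1 = min(LS_Task 4=21, LS_Task 5=12) = 12; LS_Task 1 = 12−12 = 0
Slack_Task 2 = LS_Task 2 − ES_Task 2 = 4 − 0 = 4

4 days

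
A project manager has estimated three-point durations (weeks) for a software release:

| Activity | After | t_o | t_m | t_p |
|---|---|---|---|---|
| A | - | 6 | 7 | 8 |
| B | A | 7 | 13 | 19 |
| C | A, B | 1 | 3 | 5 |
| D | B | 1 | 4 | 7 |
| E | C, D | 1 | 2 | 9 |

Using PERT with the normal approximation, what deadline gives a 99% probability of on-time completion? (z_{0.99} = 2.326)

te_A = (6 + 4·7 + 8)/6 = 42/6 = 7; σ²_A = ((8−6)/6)² = 0.111
te_B = (7 + 4·13 + 19)/6 = 78/6 = 13; σ²_B = ((19−7)/6)² = 4.000
te_C = (1 + 4·3 + 5)/6 = 18/6 = 3; σ²_C = ((5−1)/6)² = 0.444
te_D = (1 + 4·4 + 7)/6 = 24/6 = 4; σ²_D = ((7−1)/6)² = 1.000
te_E = (1 + 4·2 + 9)/6 = 18/6 = 3; σ²_E = ((9−1)/6)² = 1.778

Forward pass:
ES_A = 0; EF_A = 7
ES_B = 7; EF_B = 7+13 = 20
ES_C = max(EF_A=7, EF_B=20) = 20; EF_C = 20+3 = 23
ES_D = 20; EF_D = 20+4 = 24
ES_E = max(EF_C=23, EF_D=24) = 24; EF_E = 24+3 = 27
Expected project duration μ = 27 weeks. Critical path: A → B → D → E.

Variance along critical path = 0.111 + 4.000 + 1.000 + 1.778 = 6.889; σ = 2.625 weeks.
D = μ + z·σ = 27 + 2.326·2.625 = 33.1 weeks

33.1 weeks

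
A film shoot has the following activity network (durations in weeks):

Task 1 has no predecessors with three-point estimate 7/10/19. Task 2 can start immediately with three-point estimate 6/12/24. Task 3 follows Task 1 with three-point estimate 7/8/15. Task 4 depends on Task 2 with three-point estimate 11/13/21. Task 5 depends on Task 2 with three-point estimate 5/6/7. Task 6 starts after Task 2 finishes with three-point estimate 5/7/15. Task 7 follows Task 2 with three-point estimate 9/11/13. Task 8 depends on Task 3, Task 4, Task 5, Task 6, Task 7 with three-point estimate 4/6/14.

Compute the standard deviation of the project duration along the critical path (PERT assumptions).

te_Task 1 = (7 + 4·10 + 19)/6 = 66/6 = 11; σ²_Task 1 = ((19−7)/6)² = 4.000
te_Task 2 = (6 + 4·12 + 24)/6 = 78/6 = 13; σ²_Task 2 = ((24−6)/6)² = 9.000
te_Task 3 = (7 + 4·8 + 15)/6 = 54/6 = 9; σ²_Task 3 = ((15−7)/6)² = 1.778
te_Task 4 = (11 + 4·13 + 21)/6 = 84/6 = 14; σ²_Task 4 = ((21−11)/6)² = 2.778
te_Task 5 = (5 + 4·6 + 7)/6 = 36/6 = 6; σ²_Task 5 = ((7−5)/6)² = 0.111
te_Task 6 = (5 + 4·7 + 15)/6 = 48/6 = 8; σ²_Task 6 = ((15−5)/6)² = 2.778
te_Task 7 = (9 + 4·11 + 13)/6 = 66/6 = 11; σ²_Task 7 = ((13−9)/6)² = 0.444
te_Task 8 = (4 + 4·6 + 14)/6 = 42/6 = 7; σ²_Task 8 = ((14−4)/6)² = 2.778

Forward pass:
ES_Task 1 = 0; EF_Task 1 = 11
ES_Task 2 = 0; EF_Task 2 = 13
ES_Task 3 = 11; EF_Task 3 = 11+9 = 20
ES_Task 4 = 13; EF_Task 4 = 13+14 = 27
ES_Task 5 = 13; EF_Task 5 = 13+6 = 19
ES_Task 6 = 13; EF_Task 6 = 13+8 = 21
ES_Task 7 = 13; EF_Task 7 = 13+11 = 24
ES_Task 8 = max(EF_Task 3=20, EF_Task 4=27, EF_Task 5=19, EF_Task 6=21, EF_Task 7=24) = 27; EF_Task 8 = 27+7 = 34
Expected project duration μ = 34 weeks. Critical path: Task 2 → Task 4 → Task 8.

Variance along critical path = 9.000 + 2.778 + 2.778 = 14.556
σ = √14.556 = 3.815 weeks

3.82 weeks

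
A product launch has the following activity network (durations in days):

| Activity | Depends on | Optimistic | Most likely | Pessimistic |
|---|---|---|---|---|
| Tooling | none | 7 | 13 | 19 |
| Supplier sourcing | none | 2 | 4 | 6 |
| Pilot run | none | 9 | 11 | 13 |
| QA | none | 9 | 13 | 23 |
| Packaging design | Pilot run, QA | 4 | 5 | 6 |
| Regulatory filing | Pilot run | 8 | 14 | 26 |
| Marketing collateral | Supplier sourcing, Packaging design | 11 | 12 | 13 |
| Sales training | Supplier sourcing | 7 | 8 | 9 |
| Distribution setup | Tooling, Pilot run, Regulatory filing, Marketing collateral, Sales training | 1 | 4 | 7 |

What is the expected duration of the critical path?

te_Tooling = (7 + 4·13 + 19)/6 = 78/6 = 13
te_Supplier sourcing = (2 + 4·4 + 6)/6 = 24/6 = 4
te_Pilot run = (9 + 4·11 + 13)/6 = 66/6 = 11
te_QA = (9 + 4·13 + 23)/6 = 84/6 = 14
te_Packaging design = (4 + 4·5 + 6)/6 = 30/6 = 5
te_Regulatory filing = (8 + 4·14 + 26)/6 = 90/6 = 15
te_Marketing collateral = (11 + 4·12 + 13)/6 = 72/6 = 12
te_Sales training = (7 + 4·8 + 9)/6 = 48/6 = 8
te_Distribution setup = (1 + 4·4 + 7)/6 = 24/6 = 4

Forward pass:
ES_Tooling = 0; EF_Tooling = 13
ES_Supplier sourcing = 0; EF_Supplier sourcing = 4
ES_Pilot run = 0; EF_Pilot run = 11
ES_QA = 0; EF_QA = 14
ES_Packaging design = max(EF_Pilot run=11, EF_QA=14) = 14; EF_Packaging design = 14+5 = 19
ES_Regulatory filing = 11; EF_Regulatory filing = 11+15 = 26
ES_Marketing collateral = max(EF_Supplier sourcing=4, EF_Packaging design=19) = 19; EF_Marketing collateral = 19+12 = 31
ES_Sales training = 4; EF_Sales training = 4+8 = 12
ES_Distribution setup = max(EF_Tooling=13, EF_Pilot run=11, EF_Regulatory filing=26, EF_Marketing collateral=31, EF_Sales training=12) = 31; EF_Distribution setup = 31+4 = 35
Expected project duration μ = 35 days. Critical path: QA → Packaging design → Marketing collateral → Distribution setup.

35 days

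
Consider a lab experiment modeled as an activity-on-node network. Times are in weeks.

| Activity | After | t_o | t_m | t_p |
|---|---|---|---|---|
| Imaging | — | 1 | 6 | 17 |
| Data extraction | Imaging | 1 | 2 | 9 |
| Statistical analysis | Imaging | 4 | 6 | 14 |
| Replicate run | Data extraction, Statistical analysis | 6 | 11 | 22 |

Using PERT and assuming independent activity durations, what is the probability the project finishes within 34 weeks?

0.974

te_Imaging = (1 + 4·6 + 17)/6 = 42/6 = 7; σ²_Imaging = ((17−1)/6)² = 7.111
te_Data extraction = (1 + 4·2 + 9)/6 = 18/6 = 3; σ²_Data extraction = ((9−1)/6)² = 1.778
te_Statistical analysis = (4 + 4·6 + 14)/6 = 42/6 = 7; σ²_Statistical analysis = ((14−4)/6)² = 2.778
te_Replicate run = (6 + 4·11 + 22)/6 = 72/6 = 12; σ²_Replicate run = ((22−6)/6)² = 7.111

Forward pass:
ES_Imaging = 0; EF_Imaging = 7
ES_Data extraction = 7; EF_Data extraction = 7+3 = 10
ES_Statistical analysis = 7; EF_Statistical analysis = 7+7 = 14
ES_Replicate run = max(EF_Data extraction=10, EF_Statistical analysis=14) = 14; EF_Replicate run = 14+12 = 26
Expected project duration μ = 26 weeks. Critical path: Imaging → Statistical analysis → Replicate run.

Variance along critical path = 7.111 + 2.778 + 7.111 = 17.000; σ = √17.000 = 4.123 weeks.
Z = (34 − 26) / 4.123 = 1.940
P(T ≤ 34) = Φ(1.940) ≈ 0.974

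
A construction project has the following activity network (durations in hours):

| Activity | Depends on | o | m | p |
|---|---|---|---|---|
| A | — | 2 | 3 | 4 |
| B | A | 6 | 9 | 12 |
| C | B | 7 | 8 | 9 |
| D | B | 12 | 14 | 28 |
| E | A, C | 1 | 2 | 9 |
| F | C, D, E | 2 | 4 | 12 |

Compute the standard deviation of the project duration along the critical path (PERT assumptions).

3.32 hours

te_A = (2 + 4·3 + 4)/6 = 18/6 = 3; σ²_A = ((4−2)/6)² = 0.111
te_B = (6 + 4·9 + 12)/6 = 54/6 = 9; σ²_B = ((12−6)/6)² = 1.000
te_C = (7 + 4·8 + 9)/6 = 48/6 = 8; σ²_C = ((9−7)/6)² = 0.111
te_D = (12 + 4·14 + 28)/6 = 96/6 = 16; σ²_D = ((28−12)/6)² = 7.111
te_E = (1 + 4·2 + 9)/6 = 18/6 = 3; σ²_E = ((9−1)/6)² = 1.778
te_F = (2 + 4·4 + 12)/6 = 30/6 = 5; σ²_F = ((12−2)/6)² = 2.778

Forward pass:
ES_A = 0; EF_A = 3
ES_B = 3; EF_B = 3+9 = 12
ES_C = 12; EF_C = 12+8 = 20
ES_D = 12; EF_D = 12+16 = 28
ES_E = max(EF_A=3, EF_C=20) = 20; EF_E = 20+3 = 23
ES_F = max(EF_C=20, EF_D=28, EF_E=23) = 28; EF_F = 28+5 = 33
Expected project duration μ = 33 hours. Critical path: A → B → D → F.

Variance along critical path = 0.111 + 1.000 + 7.111 + 2.778 = 11.000
σ = √11.000 = 3.317 hours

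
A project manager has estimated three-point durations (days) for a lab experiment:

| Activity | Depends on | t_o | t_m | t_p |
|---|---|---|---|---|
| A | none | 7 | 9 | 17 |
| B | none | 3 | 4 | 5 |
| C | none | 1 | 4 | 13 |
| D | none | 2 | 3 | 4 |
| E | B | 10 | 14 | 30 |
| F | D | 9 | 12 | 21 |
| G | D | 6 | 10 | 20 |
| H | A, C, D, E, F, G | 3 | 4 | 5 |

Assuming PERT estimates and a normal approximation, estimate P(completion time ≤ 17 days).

0.019

te_A = (7 + 4·9 + 17)/6 = 60/6 = 10; σ²_A = ((17−7)/6)² = 2.778
te_B = (3 + 4·4 + 5)/6 = 24/6 = 4; σ²_B = ((5−3)/6)² = 0.111
te_C = (1 + 4·4 + 13)/6 = 30/6 = 5; σ²_C = ((13−1)/6)² = 4.000
te_D = (2 + 4·3 + 4)/6 = 18/6 = 3; σ²_D = ((4−2)/6)² = 0.111
te_E = (10 + 4·14 + 30)/6 = 96/6 = 16; σ²_E = ((30−10)/6)² = 11.111
te_F = (9 + 4·12 + 21)/6 = 78/6 = 13; σ²_F = ((21−9)/6)² = 4.000
te_G = (6 + 4·10 + 20)/6 = 66/6 = 11; σ²_G = ((20−6)/6)² = 5.444
te_H = (3 + 4·4 + 5)/6 = 24/6 = 4; σ²_H = ((5−3)/6)² = 0.111

Forward pass:
ES_A = 0; EF_A = 10
ES_B = 0; EF_B = 4
ES_C = 0; EF_C = 5
ES_D = 0; EF_D = 3
ES_E = 4; EF_E = 4+16 = 20
ES_F = 3; EF_F = 3+13 = 16
ES_G = 3; EF_G = 3+11 = 14
ES_H = max(EF_A=10, EF_C=5, EF_D=3, EF_E=20, EF_F=16, EF_G=14) = 20; EF_H = 20+4 = 24
Expected project duration μ = 24 days. Critical path: B → E → H.

Variance along critical path = 0.111 + 11.111 + 0.111 = 11.333; σ = √11.333 = 3.367 days.
Z = (17 − 24) / 3.367 = -2.079
P(T ≤ 17) = Φ(-2.079) ≈ 0.019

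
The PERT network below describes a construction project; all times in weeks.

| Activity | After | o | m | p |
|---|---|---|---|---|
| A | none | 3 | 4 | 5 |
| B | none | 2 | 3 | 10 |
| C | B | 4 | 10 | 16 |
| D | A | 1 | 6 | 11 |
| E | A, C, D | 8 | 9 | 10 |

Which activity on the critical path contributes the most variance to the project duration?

te_A = (3 + 4·4 + 5)/6 = 24/6 = 4; σ²_A = ((5−3)/6)² = 0.111
te_B = (2 + 4·3 + 10)/6 = 24/6 = 4; σ²_B = ((10−2)/6)² = 1.778
te_C = (4 + 4·10 + 16)/6 = 60/6 = 10; σ²_C = ((16−4)/6)² = 4.000
te_D = (1 + 4·6 + 11)/6 = 36/6 = 6; σ²_D = ((11−1)/6)² = 2.778
te_E = (8 + 4·9 + 10)/6 = 54/6 = 9; σ²_E = ((10−8)/6)² = 0.111

Forward pass:
ES_A = 0; EF_A = 4
ES_B = 0; EF_B = 4
ES_C = 4; EF_C = 4+10 = 14
ES_D = 4; EF_D = 4+6 = 10
ES_E = max(EF_A=4, EF_C=14, EF_D=10) = 14; EF_E = 14+9 = 23
Expected project duration μ = 23 weeks. Critical path: B → C → E.

Variances on critical path: σ²_B=1.778, σ²_C=4.000, σ²_E=0.111.
Largest is σ²_C = 4.000.

C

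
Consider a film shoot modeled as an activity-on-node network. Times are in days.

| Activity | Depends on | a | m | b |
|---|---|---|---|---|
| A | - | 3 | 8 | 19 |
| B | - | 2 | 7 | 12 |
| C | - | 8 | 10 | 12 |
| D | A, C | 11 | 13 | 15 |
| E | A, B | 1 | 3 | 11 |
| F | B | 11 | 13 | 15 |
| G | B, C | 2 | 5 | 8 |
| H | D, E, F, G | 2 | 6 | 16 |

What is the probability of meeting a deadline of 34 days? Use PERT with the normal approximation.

0.944

te_A = (3 + 4·8 + 19)/6 = 54/6 = 9; σ²_A = ((19−3)/6)² = 7.111
te_B = (2 + 4·7 + 12)/6 = 42/6 = 7; σ²_B = ((12−2)/6)² = 2.778
te_C = (8 + 4·10 + 12)/6 = 60/6 = 10; σ²_C = ((12−8)/6)² = 0.444
te_D = (11 + 4·13 + 15)/6 = 78/6 = 13; σ²_D = ((15−11)/6)² = 0.444
te_E = (1 + 4·3 + 11)/6 = 24/6 = 4; σ²_E = ((11−1)/6)² = 2.778
te_F = (11 + 4·13 + 15)/6 = 78/6 = 13; σ²_F = ((15−11)/6)² = 0.444
te_G = (2 + 4·5 + 8)/6 = 30/6 = 5; σ²_G = ((8−2)/6)² = 1.000
te_H = (2 + 4·6 + 16)/6 = 42/6 = 7; σ²_H = ((16−2)/6)² = 5.444

Forward pass:
ES_A = 0; EF_A = 9
ES_B = 0; EF_B = 7
ES_C = 0; EF_C = 10
ES_D = max(EF_A=9, EF_C=10) = 10; EF_D = 10+13 = 23
ES_E = max(EF_A=9, EF_B=7) = 9; EF_E = 9+4 = 13
ES_F = 7; EF_F = 7+13 = 20
ES_G = max(EF_B=7, EF_C=10) = 10; EF_G = 10+5 = 15
ES_H = max(EF_D=23, EF_E=13, EF_F=20, EF_G=15) = 23; EF_H = 23+7 = 30
Expected project duration μ = 30 days. Critical path: C → D → H.

Variance along critical path = 0.444 + 0.444 + 5.444 = 6.333; σ = √6.333 = 2.517 days.
Z = (34 − 30) / 2.517 = 1.589
P(T ≤ 34) = Φ(1.589) ≈ 0.944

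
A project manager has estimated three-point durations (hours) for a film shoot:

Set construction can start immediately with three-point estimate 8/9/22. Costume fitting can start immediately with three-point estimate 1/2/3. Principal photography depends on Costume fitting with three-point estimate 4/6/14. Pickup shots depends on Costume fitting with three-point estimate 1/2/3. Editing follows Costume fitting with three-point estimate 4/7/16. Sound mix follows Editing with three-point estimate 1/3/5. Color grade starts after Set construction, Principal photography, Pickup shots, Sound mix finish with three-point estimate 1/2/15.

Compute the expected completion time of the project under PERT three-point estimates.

17 hours

te_Set construction = (8 + 4·9 + 22)/6 = 66/6 = 11
te_Costume fitting = (1 + 4·2 + 3)/6 = 12/6 = 2
te_Principal photography = (4 + 4·6 + 14)/6 = 42/6 = 7
te_Pickup shots = (1 + 4·2 + 3)/6 = 12/6 = 2
te_Editing = (4 + 4·7 + 16)/6 = 48/6 = 8
te_Sound mix = (1 + 4·3 + 5)/6 = 18/6 = 3
te_Color grade = (1 + 4·2 + 15)/6 = 24/6 = 4

Forward pass:
ES_Set construction = 0; EF_Set construction = 11
ES_Costume fitting = 0; EF_Costume fitting = 2
ES_Principal photography = 2; EF_Principal photography = 2+7 = 9
ES_Pickup shots = 2; EF_Pickup shots = 2+2 = 4
ES_Editing = 2; EF_Editing = 2+8 = 10
ES_Sound mix = 10; EF_Sound mix = 10+3 = 13
ES_Color grade = max(EF_Set construction=11, EF_Principal photography=9, EF_Pickup shots=4, EF_Sound mix=13) = 13; EF_Color grade = 13+4 = 17
Expected project duration μ = 17 hours. Critical path: Costume fitting → Editing → Sound mix → Color grade.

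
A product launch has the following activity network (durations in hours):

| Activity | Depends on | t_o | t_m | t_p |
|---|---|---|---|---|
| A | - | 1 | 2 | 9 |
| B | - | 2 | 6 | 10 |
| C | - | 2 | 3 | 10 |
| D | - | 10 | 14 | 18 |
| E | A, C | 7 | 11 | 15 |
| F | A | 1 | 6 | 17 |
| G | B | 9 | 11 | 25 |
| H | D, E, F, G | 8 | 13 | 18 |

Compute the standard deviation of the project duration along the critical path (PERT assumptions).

te_A = (1 + 4·2 + 9)/6 = 18/6 = 3; σ²_A = ((9−1)/6)² = 1.778
te_B = (2 + 4·6 + 10)/6 = 36/6 = 6; σ²_B = ((10−2)/6)² = 1.778
te_C = (2 + 4·3 + 10)/6 = 24/6 = 4; σ²_C = ((10−2)/6)² = 1.778
te_D = (10 + 4·14 + 18)/6 = 84/6 = 14; σ²_D = ((18−10)/6)² = 1.778
te_E = (7 + 4·11 + 15)/6 = 66/6 = 11; σ²_E = ((15−7)/6)² = 1.778
te_F = (1 + 4·6 + 17)/6 = 42/6 = 7; σ²_F = ((17−1)/6)² = 7.111
te_G = (9 + 4·11 + 25)/6 = 78/6 = 13; σ²_G = ((25−9)/6)² = 7.111
te_H = (8 + 4·13 + 18)/6 = 78/6 = 13; σ²_H = ((18−8)/6)² = 2.778

Forward pass:
ES_A = 0; EF_A = 3
ES_B = 0; EF_B = 6
ES_C = 0; EF_C = 4
ES_D = 0; EF_D = 14
ES_E = max(EF_A=3, EF_C=4) = 4; EF_E = 4+11 = 15
ES_F = 3; EF_F = 3+7 = 10
ES_G = 6; EF_G = 6+13 = 19
ES_H = max(EF_D=14, EF_E=15, EF_F=10, EF_G=19) = 19; EF_H = 19+13 = 32
Expected project duration μ = 32 hours. Critical path: B → G → H.

Variance along critical path = 1.778 + 7.111 + 2.778 = 11.667
σ = √11.667 = 3.416 hours

3.42 hours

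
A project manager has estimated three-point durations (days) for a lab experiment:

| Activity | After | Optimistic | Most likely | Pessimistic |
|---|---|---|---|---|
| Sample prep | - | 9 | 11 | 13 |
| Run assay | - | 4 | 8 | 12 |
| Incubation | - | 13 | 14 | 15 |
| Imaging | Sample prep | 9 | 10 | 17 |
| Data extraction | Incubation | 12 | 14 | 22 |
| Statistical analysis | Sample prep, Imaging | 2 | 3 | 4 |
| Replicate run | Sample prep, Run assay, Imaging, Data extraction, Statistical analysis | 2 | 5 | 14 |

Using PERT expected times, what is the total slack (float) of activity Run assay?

te_Sample prep = (9 + 4·11 + 13)/6 = 66/6 = 11
te_Run assay = (4 + 4·8 + 12)/6 = 48/6 = 8
te_Incubation = (13 + 4·14 + 15)/6 = 84/6 = 14
te_Imaging = (9 + 4·10 + 17)/6 = 66/6 = 11
te_Data extraction = (12 + 4·14 + 22)/6 = 90/6 = 15
te_Statistical analysis = (2 + 4·3 + 4)/6 = 18/6 = 3
te_Replicate run = (2 + 4·5 + 14)/6 = 36/6 = 6

Forward pass:
ES_Sample prep = 0; EF_Sample prep = 11
ES_Run assay = 0; EF_Run assay = 8
ES_Incubation = 0; EF_Incubation = 14
ES_Imaging = 11; EF_Imaging = 11+11 = 22
ES_Data extraction = 14; EF_Data extraction = 14+15 = 29
ES_Statistical analysis = max(EF_Sample prep=11, EF_Imaging=22) = 22; EF_Statistical analysis = 22+3 = 25
ES_Replicate run = max(EF_Sample prep=11, EF_Run assay=8, EF_Imaging=22, EF_Data extraction=29, EF_Statistical analysis=25) = 29; EF_Replicate run = 29+6 = 35
Expected project duration μ = 35 days. Critical path: Incubation → Data extraction → Replicate run.

Backward pass:
LF_Replicate run = 35; LS_Replicate run = 35−6 = 29
LF_Statistical analysis = LS_Replicate run = 29; LS_Statistical analysis = 29−3 = 26
LF_Data extraction = LS_Replicate run = 29; LS_Data extraction = 29−15 = 14
LF_Imaging = min(LS_Statistical analysis=26, LS_Replicate run=29) = 26; LS_Imaging = 26−11 = 15
LF_Incubation = LS_Data extraction = 14; LS_Incubation = 14−14 = 0
LF_Run assay = LS_Replicate run = 29; LS_Run assay = 29−8 = 21
LF_Sample prep = min(LS_Imaging=15, LS_Statistical analysis=26, LS_Replicate run=29) = 15; LS_Sample prep = 15−11 = 4
Slack_Run assay = LS_Run assay − ES_Run assay = 21 − 0 = 21

21 days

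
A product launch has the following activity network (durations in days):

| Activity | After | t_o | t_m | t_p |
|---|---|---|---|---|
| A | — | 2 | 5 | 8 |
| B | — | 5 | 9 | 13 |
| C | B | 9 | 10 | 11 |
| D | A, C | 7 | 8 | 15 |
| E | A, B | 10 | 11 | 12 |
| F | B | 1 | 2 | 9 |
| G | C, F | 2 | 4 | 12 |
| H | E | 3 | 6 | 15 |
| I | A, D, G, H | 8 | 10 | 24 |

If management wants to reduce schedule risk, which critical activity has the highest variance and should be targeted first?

I

te_A = (2 + 4·5 + 8)/6 = 30/6 = 5; σ²_A = ((8−2)/6)² = 1.000
te_B = (5 + 4·9 + 13)/6 = 54/6 = 9; σ²_B = ((13−5)/6)² = 1.778
te_C = (9 + 4·10 + 11)/6 = 60/6 = 10; σ²_C = ((11−9)/6)² = 0.111
te_D = (7 + 4·8 + 15)/6 = 54/6 = 9; σ²_D = ((15−7)/6)² = 1.778
te_E = (10 + 4·11 + 12)/6 = 66/6 = 11; σ²_E = ((12−10)/6)² = 0.111
te_F = (1 + 4·2 + 9)/6 = 18/6 = 3; σ²_F = ((9−1)/6)² = 1.778
te_G = (2 + 4·4 + 12)/6 = 30/6 = 5; σ²_G = ((12−2)/6)² = 2.778
te_H = (3 + 4·6 + 15)/6 = 42/6 = 7; σ²_H = ((15−3)/6)² = 4.000
te_I = (8 + 4·10 + 24)/6 = 72/6 = 12; σ²_I = ((24−8)/6)² = 7.111

Forward pass:
ES_A = 0; EF_A = 5
ES_B = 0; EF_B = 9
ES_C = 9; EF_C = 9+10 = 19
ES_D = max(EF_A=5, EF_C=19) = 19; EF_D = 19+9 = 28
ES_E = max(EF_A=5, EF_B=9) = 9; EF_E = 9+11 = 20
ES_F = 9; EF_F = 9+3 = 12
ES_G = max(EF_C=19, EF_F=12) = 19; EF_G = 19+5 = 24
ES_H = 20; EF_H = 20+7 = 27
ES_I = max(EF_A=5, EF_D=28, EF_G=24, EF_H=27) = 28; EF_I = 28+12 = 40
Expected project duration μ = 40 days. Critical path: B → C → D → I.

Variances on critical path: σ²_B=1.778, σ²_C=0.111, σ²_D=1.778, σ²_I=7.111.
Largest is σ²_I = 7.111.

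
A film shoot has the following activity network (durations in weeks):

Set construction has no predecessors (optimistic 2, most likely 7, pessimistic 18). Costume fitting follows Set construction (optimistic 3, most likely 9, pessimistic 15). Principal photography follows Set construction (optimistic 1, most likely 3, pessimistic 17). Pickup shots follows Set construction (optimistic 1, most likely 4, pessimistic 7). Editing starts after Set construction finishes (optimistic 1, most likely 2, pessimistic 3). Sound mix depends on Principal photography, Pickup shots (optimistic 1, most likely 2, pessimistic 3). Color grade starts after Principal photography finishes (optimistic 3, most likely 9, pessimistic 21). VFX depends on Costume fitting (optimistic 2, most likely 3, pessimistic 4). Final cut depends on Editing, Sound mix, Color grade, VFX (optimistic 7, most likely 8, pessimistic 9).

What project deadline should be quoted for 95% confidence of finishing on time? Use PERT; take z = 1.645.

38.9 weeks

te_Set construction = (2 + 4·7 + 18)/6 = 48/6 = 8; σ²_Set construction = ((18−2)/6)² = 7.111
te_Costume fitting = (3 + 4·9 + 15)/6 = 54/6 = 9; σ²_Costume fitting = ((15−3)/6)² = 4.000
te_Principal photography = (1 + 4·3 + 17)/6 = 30/6 = 5; σ²_Principal photography = ((17−1)/6)² = 7.111
te_Pickup shots = (1 + 4·4 + 7)/6 = 24/6 = 4; σ²_Pickup shots = ((7−1)/6)² = 1.000
te_Editing = (1 + 4·2 + 3)/6 = 12/6 = 2; σ²_Editing = ((3−1)/6)² = 0.111
te_Sound mix = (1 + 4·2 + 3)/6 = 12/6 = 2; σ²_Sound mix = ((3−1)/6)² = 0.111
te_Color grade = (3 + 4·9 + 21)/6 = 60/6 = 10; σ²_Color grade = ((21−3)/6)² = 9.000
te_VFX = (2 + 4·3 + 4)/6 = 18/6 = 3; σ²_VFX = ((4−2)/6)² = 0.111
te_Final cut = (7 + 4·8 + 9)/6 = 48/6 = 8; σ²_Final cut = ((9−7)/6)² = 0.111

Forward pass:
ES_Set construction = 0; EF_Set construction = 8
ES_Costume fitting = 8; EF_Costume fitting = 8+9 = 17
ES_Principal photography = 8; EF_Principal photography = 8+5 = 13
ES_Pickup shots = 8; EF_Pickup shots = 8+4 = 12
ES_Editing = 8; EF_Editing = 8+2 = 10
ES_Sound mix = max(EF_Principal photography=13, EF_Pickup shots=12) = 13; EF_Sound mix = 13+2 = 15
ES_Color grade = 13; EF_Color grade = 13+10 = 23
ES_VFX = 17; EF_VFX = 17+3 = 20
ES_Final cut = max(EF_Editing=10, EF_Sound mix=15, EF_Color grade=23, EF_VFX=20) = 23; EF_Final cut = 23+8 = 31
Expected project duration μ = 31 weeks. Critical path: Set construction → Principal photography → Color grade → Final cut.

Variance along critical path = 7.111 + 7.111 + 9.000 + 0.111 = 23.333; σ = 4.830 weeks.
D = μ + z·σ = 31 + 1.645·4.830 = 38.9 weeks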